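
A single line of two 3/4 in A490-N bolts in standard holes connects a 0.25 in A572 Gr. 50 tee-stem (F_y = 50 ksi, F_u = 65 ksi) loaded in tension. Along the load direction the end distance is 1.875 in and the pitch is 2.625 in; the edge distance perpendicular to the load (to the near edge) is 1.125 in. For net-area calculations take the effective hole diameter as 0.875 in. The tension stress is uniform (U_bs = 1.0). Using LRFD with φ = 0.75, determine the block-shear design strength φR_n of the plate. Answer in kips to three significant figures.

Shear plane L_v = 1.875 + 1·2.625 = 4.5 in; A_gv = 4.5 × 0.25 = 1.125 in².
A_nv = (4.5 − 1.5·0.875) × 0.25 = 0.7969 in².
A_nt = (1.125 − 0.5·0.875) × 0.25 = 0.1719 in².
0.6 F_u A_nv = 31.08 kips; 0.6 F_y A_gv = 33.75 kips → shear rupture governs the shear term.
R_n = 31.08 + 1.0 × 65 × 0.1719 = 42.25 kips.
Design strength φR_n = 0.75 × 42.25 = 31.7 kips.

31.7 kips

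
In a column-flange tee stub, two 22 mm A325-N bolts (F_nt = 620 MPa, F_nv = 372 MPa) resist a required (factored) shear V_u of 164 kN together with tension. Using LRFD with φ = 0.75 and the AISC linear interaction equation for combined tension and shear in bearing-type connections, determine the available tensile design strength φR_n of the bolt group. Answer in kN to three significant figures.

186 kN

A_b = π·22²/4 = 380.1 mm²; f_rv = 164 × 1000 / (2 × 380.1) = 215.7 MPa.
F'_nt = 1.3 F_nt − (F_nt / φF_nv) f_rv = 1.3·620 − (620/(0.75·372))·215.7 = 326.6 MPa, capped at F_nt → F'_nt = 326.6 MPa.
R_n = F'_nt · A_b · n = 326.6 × 380.1 × 2 / 1000 = 248.3 kN.
Design strength φR_n = 0.75 × 248.3 = 186 kN.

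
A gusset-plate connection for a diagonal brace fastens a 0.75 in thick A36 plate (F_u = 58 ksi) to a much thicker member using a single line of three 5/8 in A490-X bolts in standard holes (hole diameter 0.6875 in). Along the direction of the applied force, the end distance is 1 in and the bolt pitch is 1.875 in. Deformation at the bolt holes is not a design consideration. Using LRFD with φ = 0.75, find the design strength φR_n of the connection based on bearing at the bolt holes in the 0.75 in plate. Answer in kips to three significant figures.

Per bolt r_n = 1.5 l_c t F_u ≤ 3.0 d t F_u; upper limit = 3.0 × 0.625 × 0.75 × 58 = 81.56 kips.
Edge bolt: l_c = 1 − 0.6875/2 = 0.6562 in → 1.5 × 0.6562 × 0.75 × 58 = 42.82 → r_n = 42.82 kips.
Interior bolts: l_c = 1.875 − 0.6875 = 1.188 in → 1.5 × 1.188 × 0.75 × 58 = 77.48 → r_n = 77.48 kips.
R_n = 1 × 42.82 + 2 × 77.48 = 197.8 kips.
Design strength φR_n = 0.75 × 197.8 = 148 kips.

148 kips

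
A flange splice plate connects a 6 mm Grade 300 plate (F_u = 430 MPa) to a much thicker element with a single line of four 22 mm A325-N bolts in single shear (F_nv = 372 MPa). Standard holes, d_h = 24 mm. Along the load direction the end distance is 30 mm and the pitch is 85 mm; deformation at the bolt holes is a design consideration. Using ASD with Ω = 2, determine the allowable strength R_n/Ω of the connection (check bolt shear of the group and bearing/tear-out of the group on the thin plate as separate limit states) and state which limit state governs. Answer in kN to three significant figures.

232 kN (bearing governs)

Bolt shear: A_b = π·22²/4 = 380.1 mm²; R_n = 372 × 380.1 × 4 × 1 / 1000 = 565.6 kN → 565.6 / 2 = 283 kN.
Bearing (1.2 l_c t F_u ≤ 2.4 d t F_u): upper limit = 2.4·22·6·430 / 1000 = 136.2 kN.
  Edge l_c = 30 − 24/2 = 18 → r_n = 55.73 kN; interior l_c = 85 − 24 = 61 → r_n = 136.2 kN.
  R_n,bearing = 1·55.73 + 3·136.2 = 464.4 kN → 464.4 / 2 = 232 kN.
Bearing governs: 232 kN.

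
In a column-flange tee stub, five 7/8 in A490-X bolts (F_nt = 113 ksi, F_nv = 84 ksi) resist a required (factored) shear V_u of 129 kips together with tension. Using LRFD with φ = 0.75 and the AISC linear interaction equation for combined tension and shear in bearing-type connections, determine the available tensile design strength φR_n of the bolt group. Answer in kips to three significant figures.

A_b = π·0.875²/4 = 0.6013 in²; f_rv = 129 / (5 × 0.6013) = 42.91 ksi.
F'_nt = 1.3 F_nt − (F_nt / φF_nv) f_rv = 1.3·113 − (113/(0.75·84))·42.91 = 69.94 ksi, capped at F_nt → F'_nt = 69.94 ksi.
R_n = F'_nt · A_b · n = 69.94 × 0.6013 × 5 = 210.3 kips.
Design strength φR_n = 0.75 × 210.3 = 158 kips.

158 kips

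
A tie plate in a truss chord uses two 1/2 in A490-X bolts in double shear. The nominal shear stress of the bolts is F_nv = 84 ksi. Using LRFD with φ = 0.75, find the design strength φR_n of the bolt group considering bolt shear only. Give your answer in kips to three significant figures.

A_b = π × 0.5² / 4 = 0.1963 in².
R_n = F_nv · A_b · n · n_s = 84 × 0.1963 × 2 × 2 = 65.97 kips.
Design strength φR_n = 0.75 × 65.97 = 49.5 kips.

49.5 kips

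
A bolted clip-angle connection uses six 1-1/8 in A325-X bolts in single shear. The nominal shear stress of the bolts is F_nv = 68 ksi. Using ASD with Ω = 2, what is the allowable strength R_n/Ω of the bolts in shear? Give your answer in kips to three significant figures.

A_b = π × 1.125² / 4 = 0.994 in².
R_n = F_nv · A_b · n · n_s = 68 × 0.994 × 6 × 1 = 405.6 kips.
Allowable strength R_n/Ω = 405.6 / 2 = 203 kips.

203 kips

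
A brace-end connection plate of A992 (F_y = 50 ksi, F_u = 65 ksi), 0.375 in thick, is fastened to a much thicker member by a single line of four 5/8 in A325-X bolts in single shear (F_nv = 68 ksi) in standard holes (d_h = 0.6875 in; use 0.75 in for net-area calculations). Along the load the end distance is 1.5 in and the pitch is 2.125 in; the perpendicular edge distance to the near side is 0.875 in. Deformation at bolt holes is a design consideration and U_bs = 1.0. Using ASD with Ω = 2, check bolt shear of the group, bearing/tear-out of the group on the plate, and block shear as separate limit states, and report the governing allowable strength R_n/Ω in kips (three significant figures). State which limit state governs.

Bolt shear: A_b = π·0.625²/4 = 0.3068 in²; R_n = 68 × 0.3068 × 4 × 1 = 83.45 kips → 83.45 / 2 = 41.7 kips.
Bearing: edge l_c = 1.156, r_n = 33.82 kips; interior l_c = 1.438, r_n = 36.56 kips; R_n = 33.82 + 3·36.56 = 143.5 kips → 71.8 kips.
Block shear: A_gv = 2.953, A_nv = 1.969, A_nt = 0.1875 in²; R_n = min(0.6F_uA_nv, 0.6F_yA_gv) + U_bs·F_u·A_nt = 88.97 kips → 44.5 kips.
Bolt shear governs: 41.7 kips.

41.7 kips (bolt shear governs)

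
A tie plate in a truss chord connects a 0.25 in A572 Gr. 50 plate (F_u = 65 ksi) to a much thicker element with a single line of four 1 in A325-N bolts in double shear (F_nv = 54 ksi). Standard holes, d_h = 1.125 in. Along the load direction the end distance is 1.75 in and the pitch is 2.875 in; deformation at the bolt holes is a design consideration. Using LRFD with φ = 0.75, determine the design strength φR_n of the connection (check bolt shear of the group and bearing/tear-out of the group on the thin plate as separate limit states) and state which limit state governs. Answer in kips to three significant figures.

Bolt shear: A_b = π·1²/4 = 0.7854 in²; R_n = 54 × 0.7854 × 4 × 2 = 339.3 kips → 0.75 × 339.3 = 254 kips.
Bearing (1.2 l_c t F_u ≤ 2.4 d t F_u): upper limit = 2.4·1·0.25·65 = 39 kips.
  Edge l_c = 1.75 − 1.125/2 = 1.188 → r_n = 23.16 kips; interior l_c = 2.875 − 1.125 = 1.75 → r_n = 34.12 kips.
  R_n,bearing = 1·23.16 + 3·34.12 = 125.5 kips → 0.75 × 125.5 = 94.1 kips.
Bearing governs: 94.1 kips.

94.1 kips (bearing governs)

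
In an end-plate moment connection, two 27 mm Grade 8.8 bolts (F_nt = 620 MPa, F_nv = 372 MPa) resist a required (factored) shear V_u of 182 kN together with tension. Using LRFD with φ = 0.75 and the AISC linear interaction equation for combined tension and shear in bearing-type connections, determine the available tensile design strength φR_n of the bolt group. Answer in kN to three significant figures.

A_b = π·27²/4 = 572.6 mm²; f_rv = 182 × 1000 / (2 × 572.6) = 158.9 MPa.
F'_nt = 1.3 F_nt − (F_nt / φF_nv) f_rv = 1.3·620 − (620/(0.75·372))·158.9 = 452.8 MPa, capped at F_nt → F'_nt = 452.8 MPa.
R_n = F'_nt · A_b · n = 452.8 × 572.6 × 2 / 1000 = 518.5 kN.
Design strength φR_n = 0.75 × 518.5 = 389 kN.

389 kN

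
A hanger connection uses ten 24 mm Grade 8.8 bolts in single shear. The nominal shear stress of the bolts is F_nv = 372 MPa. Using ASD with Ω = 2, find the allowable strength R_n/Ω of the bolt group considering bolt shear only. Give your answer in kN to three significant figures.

841 kN

A_b = π × 24² / 4 = 452.4 mm².
R_n = F_nv · A_b · n · n_s = 372 × 452.4 × 10 × 1 / 1000 = 1683 kN.
Allowable strength R_n/Ω = 1683 / 2 = 841 kN.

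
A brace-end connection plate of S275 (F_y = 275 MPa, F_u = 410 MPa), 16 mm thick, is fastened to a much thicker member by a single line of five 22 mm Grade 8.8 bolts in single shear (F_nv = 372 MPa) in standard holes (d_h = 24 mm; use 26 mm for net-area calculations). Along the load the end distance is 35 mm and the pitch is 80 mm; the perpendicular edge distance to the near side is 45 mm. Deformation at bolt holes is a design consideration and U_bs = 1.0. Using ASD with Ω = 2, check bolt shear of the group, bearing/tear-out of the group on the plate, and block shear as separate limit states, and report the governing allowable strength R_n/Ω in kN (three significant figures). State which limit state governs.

354 kN (bolt shear governs)

Bolt shear: A_b = π·22²/4 = 380.1 mm²; R_n = 372 × 380.1 × 5 × 1 / 1000 = 707 kN → 707 / 2 = 354 kN.
Bearing: edge l_c = 23, r_n = 181.1 kN; interior l_c = 56, r_n = 346.4 kN; R_n = 181.1 + 4·346.4 = 1567 kN → 783 kN.
Block shear: A_gv = 5680, A_nv = 3808, A_nt = 512 mm²; R_n = min(0.6F_uA_nv, 0.6F_yA_gv) + U_bs·F_u·A_nt = 1147 kN → 573 kN.
Bolt shear governs: 354 kN.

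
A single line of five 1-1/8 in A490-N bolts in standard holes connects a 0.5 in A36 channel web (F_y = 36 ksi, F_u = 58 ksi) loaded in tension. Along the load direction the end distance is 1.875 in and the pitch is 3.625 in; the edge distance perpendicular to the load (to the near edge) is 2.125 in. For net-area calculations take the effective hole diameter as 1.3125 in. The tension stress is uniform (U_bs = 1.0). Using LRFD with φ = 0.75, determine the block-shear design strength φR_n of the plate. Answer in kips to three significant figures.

165 kips

Shear plane L_v = 1.875 + 4·3.625 = 16.38 in; A_gv = 16.38 × 0.5 = 8.188 in².
A_nv = (16.38 − 4.5·1.3125) × 0.5 = 5.234 in².
A_nt = (2.125 − 0.5·1.3125) × 0.5 = 0.7344 in².
0.6 F_u A_nv = 182.2 kips; 0.6 F_y A_gv = 176.8 kips → shear yielding governs the shear term.
R_n = 176.8 + 1.0 × 58 × 0.7344 = 219.4 kips.
Design strength φR_n = 0.75 × 219.4 = 165 kips.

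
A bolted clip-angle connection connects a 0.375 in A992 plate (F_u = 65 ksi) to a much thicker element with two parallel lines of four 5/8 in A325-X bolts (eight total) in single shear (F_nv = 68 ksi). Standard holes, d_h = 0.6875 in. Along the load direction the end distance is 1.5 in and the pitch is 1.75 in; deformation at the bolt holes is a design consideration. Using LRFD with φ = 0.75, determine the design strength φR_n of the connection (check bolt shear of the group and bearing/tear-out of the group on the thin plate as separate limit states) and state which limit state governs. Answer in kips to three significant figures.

125 kips (bolt shear governs)

Bolt shear: A_b = π·0.625²/4 = 0.3068 in²; R_n = 68 × 0.3068 × 8 × 1 = 166.9 kips → 0.75 × 166.9 = 125 kips.
Bearing (1.2 l_c t F_u ≤ 2.4 d t F_u): upper limit = 2.4·0.625·0.375·65 = 36.56 kips.
  Edge l_c = 1.5 − 0.6875/2 = 1.156 → r_n = 33.82 kips; interior l_c = 1.75 − 0.6875 = 1.062 → r_n = 31.08 kips.
  R_n,bearing = 2·33.82 + 6·31.08 = 254.1 kips → 0.75 × 254.1 = 191 kips.
Bolt shear governs: 125 kips.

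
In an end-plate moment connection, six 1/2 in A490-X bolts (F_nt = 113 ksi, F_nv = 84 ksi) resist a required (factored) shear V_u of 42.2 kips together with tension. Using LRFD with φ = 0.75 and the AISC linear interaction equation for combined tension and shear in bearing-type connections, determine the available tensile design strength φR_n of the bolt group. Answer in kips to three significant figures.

A_b = π·0.5²/4 = 0.1963 in²; f_rv = 42.2 / (6 × 0.1963) = 35.82 ksi.
F'_nt = 1.3 F_nt − (F_nt / φF_nv) f_rv = 1.3·113 − (113/(0.75·84))·35.82 = 82.65 ksi, capped at F_nt → F'_nt = 82.65 ksi.
R_n = F'_nt · A_b · n = 82.65 × 0.1963 × 6 = 97.37 kips.
Design strength φR_n = 0.75 × 97.37 = 73 kips.

73 kips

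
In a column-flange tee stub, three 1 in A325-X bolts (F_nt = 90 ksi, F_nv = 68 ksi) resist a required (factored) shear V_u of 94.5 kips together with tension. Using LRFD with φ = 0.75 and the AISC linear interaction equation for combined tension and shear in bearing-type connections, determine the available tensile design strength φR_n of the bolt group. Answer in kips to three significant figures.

81.7 kips

A_b = π·1²/4 = 0.7854 in²; f_rv = 94.5 / (3 × 0.7854) = 40.11 ksi.
F'_nt = 1.3 F_nt − (F_nt / φF_nv) f_rv = 1.3·90 − (90/(0.75·68))·40.11 = 46.22 ksi, capped at F_nt → F'_nt = 46.22 ksi.
R_n = F'_nt · A_b · n = 46.22 × 0.7854 × 3 = 108.9 kips.
Design strength φR_n = 0.75 × 108.9 = 81.7 kips.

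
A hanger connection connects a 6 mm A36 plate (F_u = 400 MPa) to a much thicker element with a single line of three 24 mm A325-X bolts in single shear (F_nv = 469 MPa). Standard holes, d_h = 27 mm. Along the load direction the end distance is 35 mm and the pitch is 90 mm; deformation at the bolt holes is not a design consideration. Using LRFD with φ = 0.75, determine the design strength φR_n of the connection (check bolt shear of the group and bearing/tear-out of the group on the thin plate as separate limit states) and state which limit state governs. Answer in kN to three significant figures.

317 kN (bearing governs)

Bolt shear: A_b = π·24²/4 = 452.4 mm²; R_n = 469 × 452.4 × 3 × 1 / 1000 = 636.5 kN → 0.75 × 636.5 = 477 kN.
Bearing (1.5 l_c t F_u ≤ 3.0 d t F_u): upper limit = 3.0·24·6·400 / 1000 = 172.8 kN.
  Edge l_c = 35 − 27/2 = 21.5 → r_n = 77.4 kN; interior l_c = 90 − 27 = 63 → r_n = 172.8 kN.
  R_n,bearing = 1·77.4 + 2·172.8 = 423 kN → 0.75 × 423 = 317 kN.
Bearing governs: 317 kN.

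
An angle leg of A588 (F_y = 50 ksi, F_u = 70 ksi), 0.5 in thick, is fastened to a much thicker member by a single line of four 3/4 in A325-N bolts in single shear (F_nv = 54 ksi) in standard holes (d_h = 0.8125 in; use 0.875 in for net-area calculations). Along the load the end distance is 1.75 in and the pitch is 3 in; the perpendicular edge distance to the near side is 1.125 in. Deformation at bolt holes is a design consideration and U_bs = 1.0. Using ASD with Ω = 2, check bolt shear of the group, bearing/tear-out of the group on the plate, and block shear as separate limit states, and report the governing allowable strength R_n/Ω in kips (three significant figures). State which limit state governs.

47.7 kips (bolt shear governs)

Bolt shear: A_b = π·0.75²/4 = 0.4418 in²; R_n = 54 × 0.4418 × 4 × 1 = 95.43 kips → 95.43 / 2 = 47.7 kips.
Bearing: edge l_c = 1.344, r_n = 56.44 kips; interior l_c = 2.188, r_n = 63 kips; R_n = 56.44 + 3·63 = 245.4 kips → 123 kips.
Block shear: A_gv = 5.375, A_nv = 3.844, A_nt = 0.3438 in²; R_n = min(0.6F_uA_nv, 0.6F_yA_gv) + U_bs·F_u·A_nt = 185.3 kips → 92.7 kips.
Bolt shear governs: 47.7 kips.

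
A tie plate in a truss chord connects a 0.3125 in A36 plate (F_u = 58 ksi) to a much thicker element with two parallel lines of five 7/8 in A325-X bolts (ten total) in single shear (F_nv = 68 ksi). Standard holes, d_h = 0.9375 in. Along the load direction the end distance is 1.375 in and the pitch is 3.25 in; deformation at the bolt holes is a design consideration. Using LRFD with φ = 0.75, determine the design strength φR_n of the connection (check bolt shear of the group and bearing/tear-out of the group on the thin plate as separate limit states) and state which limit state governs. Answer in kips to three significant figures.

Bolt shear: A_b = π·0.875²/4 = 0.6013 in²; R_n = 68 × 0.6013 × 10 × 1 = 408.9 kips → 0.75 × 408.9 = 307 kips.
Bearing (1.2 l_c t F_u ≤ 2.4 d t F_u): upper limit = 2.4·0.875·0.3125·58 = 38.06 kips.
  Edge l_c = 1.375 − 0.9375/2 = 0.9062 → r_n = 19.71 kips; interior l_c = 3.25 − 0.9375 = 2.312 → r_n = 38.06 kips.
  R_n,bearing = 2·19.71 + 8·38.06 = 343.9 kips → 0.75 × 343.9 = 258 kips.
Bearing governs: 258 kips.

258 kips (bearing governs)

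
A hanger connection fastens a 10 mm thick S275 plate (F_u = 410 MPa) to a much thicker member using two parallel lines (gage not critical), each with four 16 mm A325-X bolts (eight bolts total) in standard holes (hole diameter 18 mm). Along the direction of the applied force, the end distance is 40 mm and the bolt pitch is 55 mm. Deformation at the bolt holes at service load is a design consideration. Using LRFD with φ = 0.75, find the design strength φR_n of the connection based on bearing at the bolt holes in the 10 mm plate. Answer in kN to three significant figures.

937 kN

Per bolt r_n = 1.2 l_c t F_u ≤ 2.4 d t F_u; upper limit = 2.4 × 16 × 10 × 410 / 1000 = 157.4 kN.
Edge bolt: l_c = 40 − 18/2 = 31 mm → 1.2 × 31 × 10 × 410 / 1000 = 152.5 → r_n = 152.5 kN.
Interior bolts: l_c = 55 − 18 = 37 mm → 1.2 × 37 × 10 × 410 / 1000 = 182 → r_n = 157.4 kN.
R_n = 2 × 152.5 + 6 × 157.4 = 1250 kN.
Design strength φR_n = 0.75 × 1250 = 937 kN.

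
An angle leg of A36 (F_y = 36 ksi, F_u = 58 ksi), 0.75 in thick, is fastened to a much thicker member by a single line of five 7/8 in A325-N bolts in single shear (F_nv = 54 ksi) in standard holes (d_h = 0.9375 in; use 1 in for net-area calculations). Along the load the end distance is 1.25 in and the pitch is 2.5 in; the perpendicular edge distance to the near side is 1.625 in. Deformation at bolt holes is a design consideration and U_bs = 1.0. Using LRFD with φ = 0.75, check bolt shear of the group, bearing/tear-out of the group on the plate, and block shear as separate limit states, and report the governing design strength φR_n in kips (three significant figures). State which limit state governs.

122 kips (bolt shear governs)

Bolt shear: A_b = π·0.875²/4 = 0.6013 in²; R_n = 54 × 0.6013 × 5 × 1 = 162.4 kips → 0.75 × 162.4 = 122 kips.
Bearing: edge l_c = 0.7812, r_n = 40.78 kips; interior l_c = 1.562, r_n = 81.56 kips; R_n = 40.78 + 4·81.56 = 367 kips → 275 kips.
Block shear: A_gv = 8.438, A_nv = 5.062, A_nt = 0.8438 in²; R_n = min(0.6F_uA_nv, 0.6F_yA_gv) + U_bs·F_u·A_nt = 225.1 kips → 169 kips.
Bolt shear governs: 122 kips.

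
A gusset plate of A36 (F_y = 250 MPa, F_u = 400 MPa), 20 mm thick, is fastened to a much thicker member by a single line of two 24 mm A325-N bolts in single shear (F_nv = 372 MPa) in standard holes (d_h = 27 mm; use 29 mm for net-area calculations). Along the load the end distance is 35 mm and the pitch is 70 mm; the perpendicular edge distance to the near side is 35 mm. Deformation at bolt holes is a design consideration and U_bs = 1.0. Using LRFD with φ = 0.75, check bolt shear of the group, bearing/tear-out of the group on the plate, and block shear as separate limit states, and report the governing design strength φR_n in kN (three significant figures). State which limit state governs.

252 kN (bolt shear governs)

Bolt shear: A_b = π·24²/4 = 452.4 mm²; R_n = 372 × 452.4 × 2 × 1 / 1000 = 336.6 kN → 0.75 × 336.6 = 252 kN.
Bearing: edge l_c = 21.5, r_n = 206.4 kN; interior l_c = 43, r_n = 412.8 kN; R_n = 206.4 + 1·412.8 = 619.2 kN → 464 kN.
Block shear: A_gv = 2100, A_nv = 1230, A_nt = 410 mm²; R_n = min(0.6F_uA_nv, 0.6F_yA_gv) + U_bs·F_u·A_nt = 459.2 kN → 344 kN.
Bolt shear governs: 252 kN.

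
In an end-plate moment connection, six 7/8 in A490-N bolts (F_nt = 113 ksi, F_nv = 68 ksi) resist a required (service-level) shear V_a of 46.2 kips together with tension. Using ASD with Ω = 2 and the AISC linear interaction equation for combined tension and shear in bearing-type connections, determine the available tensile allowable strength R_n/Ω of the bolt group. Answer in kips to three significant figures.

188 kips

A_b = π·0.875²/4 = 0.6013 in²; f_rv = 46.2 / (6 × 0.6013) = 12.81 ksi.
F'_nt = 1.3 F_nt − (Ω F_nt / F_nv) f_rv = 1.3·113 − (2·113/68)·12.81 = 104.3 ksi, capped at F_nt → F'_nt = 104.3 ksi.
R_n = F'_nt · A_b · n = 104.3 × 0.6013 × 6 = 376.5 kips.
Allowable strength R_n/Ω = 376.5 / 2 = 188 kips.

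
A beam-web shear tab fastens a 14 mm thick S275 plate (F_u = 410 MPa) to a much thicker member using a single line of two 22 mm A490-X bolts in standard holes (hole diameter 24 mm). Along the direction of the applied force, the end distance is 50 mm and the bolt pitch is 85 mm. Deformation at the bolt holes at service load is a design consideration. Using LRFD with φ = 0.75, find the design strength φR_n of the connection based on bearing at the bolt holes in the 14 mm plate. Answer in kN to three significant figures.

Per bolt r_n = 1.2 l_c t F_u ≤ 2.4 d t F_u; upper limit = 2.4 × 22 × 14 × 410 / 1000 = 303.1 kN.
Edge bolt: l_c = 50 − 24/2 = 38 mm → 1.2 × 38 × 14 × 410 / 1000 = 261.7 → r_n = 261.7 kN.
Interior bolts: l_c = 85 − 24 = 61 mm → 1.2 × 61 × 14 × 410 / 1000 = 420.2 → r_n = 303.1 kN.
R_n = 1 × 261.7 + 1 × 303.1 = 564.8 kN.
Design strength φR_n = 0.75 × 564.8 = 424 kN.

424 kN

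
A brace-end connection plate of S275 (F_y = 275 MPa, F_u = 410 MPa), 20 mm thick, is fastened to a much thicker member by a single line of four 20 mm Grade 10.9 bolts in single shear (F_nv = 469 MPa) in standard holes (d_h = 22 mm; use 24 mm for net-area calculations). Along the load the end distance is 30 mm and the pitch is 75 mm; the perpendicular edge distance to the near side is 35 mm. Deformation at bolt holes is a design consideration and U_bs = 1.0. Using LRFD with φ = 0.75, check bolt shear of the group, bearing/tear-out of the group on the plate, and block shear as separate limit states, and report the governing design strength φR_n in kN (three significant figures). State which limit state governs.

Bolt shear: A_b = π·20²/4 = 314.2 mm²; R_n = 469 × 314.2 × 4 × 1 / 1000 = 589.4 kN → 0.75 × 589.4 = 442 kN.
Bearing: edge l_c = 19, r_n = 187 kN; interior l_c = 53, r_n = 393.6 kN; R_n = 187 + 3·393.6 = 1368 kN → 1030 kN.
Block shear: A_gv = 5100, A_nv = 3420, A_nt = 460 mm²; R_n = min(0.6F_uA_nv, 0.6F_yA_gv) + U_bs·F_u·A_nt = 1030 kN → 772 kN.
Bolt shear governs: 442 kN.

442 kN (bolt shear governs)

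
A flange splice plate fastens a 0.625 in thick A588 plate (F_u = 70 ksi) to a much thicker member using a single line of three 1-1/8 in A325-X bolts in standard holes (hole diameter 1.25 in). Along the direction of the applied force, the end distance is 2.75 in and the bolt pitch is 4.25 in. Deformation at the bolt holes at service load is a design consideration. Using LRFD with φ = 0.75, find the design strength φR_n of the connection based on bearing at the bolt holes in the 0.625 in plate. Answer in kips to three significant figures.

261 kips

Per bolt r_n = 1.2 l_c t F_u ≤ 2.4 d t F_u; upper limit = 2.4 × 1.125 × 0.625 × 70 = 118.1 kips.
Edge bolt: l_c = 2.75 − 1.25/2 = 2.125 in → 1.2 × 2.125 × 0.625 × 70 = 111.6 → r_n = 111.6 kips.
Interior bolts: l_c = 4.25 − 1.25 = 3 in → 1.2 × 3 × 0.625 × 70 = 157.5 → r_n = 118.1 kips.
R_n = 1 × 111.6 + 2 × 118.1 = 347.8 kips.
Design strength φR_n = 0.75 × 347.8 = 261 kips.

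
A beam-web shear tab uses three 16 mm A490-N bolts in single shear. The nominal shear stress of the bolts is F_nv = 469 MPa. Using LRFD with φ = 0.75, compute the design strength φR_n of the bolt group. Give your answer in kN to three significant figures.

A_b = π × 16² / 4 = 201.1 mm².
R_n = F_nv · A_b · n · n_s = 469 × 201.1 × 3 × 1 / 1000 = 282.9 kN.
Design strength φR_n = 0.75 × 282.9 = 212 kN.

212 kN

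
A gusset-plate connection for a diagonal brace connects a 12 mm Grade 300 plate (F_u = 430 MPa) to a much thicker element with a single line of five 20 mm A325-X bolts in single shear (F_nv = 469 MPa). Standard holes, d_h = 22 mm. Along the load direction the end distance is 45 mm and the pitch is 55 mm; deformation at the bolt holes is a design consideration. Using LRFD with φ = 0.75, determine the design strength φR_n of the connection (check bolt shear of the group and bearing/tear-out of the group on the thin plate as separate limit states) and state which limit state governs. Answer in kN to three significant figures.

Bolt shear: A_b = π·20²/4 = 314.2 mm²; R_n = 469 × 314.2 × 5 × 1 / 1000 = 736.7 kN → 0.75 × 736.7 = 553 kN.
Bearing (1.2 l_c t F_u ≤ 2.4 d t F_u): upper limit = 2.4·20·12·430 / 1000 = 247.7 kN.
  Edge l_c = 45 − 22/2 = 34 → r_n = 210.5 kN; interior l_c = 55 − 22 = 33 → r_n = 204.3 kN.
  R_n,bearing = 1·210.5 + 4·204.3 = 1028 kN → 0.75 × 1028 = 771 kN.
Bolt shear governs: 553 kN.

553 kN (bolt shear governs)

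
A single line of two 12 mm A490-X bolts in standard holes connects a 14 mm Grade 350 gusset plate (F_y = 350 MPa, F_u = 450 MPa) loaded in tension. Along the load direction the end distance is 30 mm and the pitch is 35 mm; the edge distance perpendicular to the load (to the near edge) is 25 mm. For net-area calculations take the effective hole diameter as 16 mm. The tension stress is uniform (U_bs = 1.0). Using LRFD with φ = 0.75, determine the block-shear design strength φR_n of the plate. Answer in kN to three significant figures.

197 kN

Shear plane L_v = 30 + 1·35 = 65 mm; A_gv = 65 × 14 = 910 mm².
A_nv = (65 − 1.5·16) × 14 = 574 mm².
A_nt = (25 − 0.5·16) × 14 = 238 mm².
0.6 F_u A_nv = 155 kN; 0.6 F_y A_gv = 191.1 kN → shear rupture governs the shear term.
R_n = 155 + 1.0 × 450 × 238 / 1000 = 262.1 kN.
Design strength φR_n = 0.75 × 262.1 = 197 kN.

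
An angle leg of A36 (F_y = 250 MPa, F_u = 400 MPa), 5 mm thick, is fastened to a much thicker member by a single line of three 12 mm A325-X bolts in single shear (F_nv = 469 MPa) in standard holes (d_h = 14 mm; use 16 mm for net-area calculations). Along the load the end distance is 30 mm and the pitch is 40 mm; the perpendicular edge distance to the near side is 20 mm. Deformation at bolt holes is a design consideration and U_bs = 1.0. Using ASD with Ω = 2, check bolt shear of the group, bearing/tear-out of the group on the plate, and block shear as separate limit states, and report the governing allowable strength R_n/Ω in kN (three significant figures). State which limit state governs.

53.2 kN (block shear governs)

Bolt shear: A_b = π·12²/4 = 113.1 mm²; R_n = 469 × 113.1 × 3 × 1 / 1000 = 159.1 kN → 159.1 / 2 = 79.6 kN.
Bearing: edge l_c = 23, r_n = 55.2 kN; interior l_c = 26, r_n = 57.6 kN; R_n = 55.2 + 2·57.6 = 170.4 kN → 85.2 kN.
Block shear: A_gv = 550, A_nv = 350, A_nt = 60 mm²; R_n = min(0.6F_uA_nv, 0.6F_yA_gv) + U_bs·F_u·A_nt = 106.5 kN → 53.2 kN.
Block shear governs: 53.2 kN.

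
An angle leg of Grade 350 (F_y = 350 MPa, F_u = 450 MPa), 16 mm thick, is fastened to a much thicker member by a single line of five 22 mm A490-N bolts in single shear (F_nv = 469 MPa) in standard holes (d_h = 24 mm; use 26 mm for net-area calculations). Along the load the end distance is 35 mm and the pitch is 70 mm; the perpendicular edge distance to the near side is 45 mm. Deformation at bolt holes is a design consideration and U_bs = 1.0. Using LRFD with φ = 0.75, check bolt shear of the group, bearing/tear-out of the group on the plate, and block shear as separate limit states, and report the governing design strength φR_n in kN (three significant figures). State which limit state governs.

669 kN (bolt shear governs)

Bolt shear: A_b = π·22²/4 = 380.1 mm²; R_n = 469 × 380.1 × 5 × 1 / 1000 = 891.4 kN → 0.75 × 891.4 = 669 kN.
Bearing: edge l_c = 23, r_n = 198.7 kN; interior l_c = 46, r_n = 380.2 kN; R_n = 198.7 + 4·380.2 = 1719 kN → 1290 kN.
Block shear: A_gv = 5040, A_nv = 3168, A_nt = 512 mm²; R_n = min(0.6F_uA_nv, 0.6F_yA_gv) + U_bs·F_u·A_nt = 1086 kN → 814 kN.
Bolt shear governs: 669 kN.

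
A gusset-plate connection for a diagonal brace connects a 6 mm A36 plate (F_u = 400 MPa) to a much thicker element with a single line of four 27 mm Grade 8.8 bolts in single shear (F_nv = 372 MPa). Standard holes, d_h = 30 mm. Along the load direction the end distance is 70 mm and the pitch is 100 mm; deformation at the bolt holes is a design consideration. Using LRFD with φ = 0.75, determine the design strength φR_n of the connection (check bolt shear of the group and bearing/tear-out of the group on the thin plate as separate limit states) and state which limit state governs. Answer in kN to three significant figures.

467 kN (bearing governs)

Bolt shear: A_b = π·27²/4 = 572.6 mm²; R_n = 372 × 572.6 × 4 × 1 / 1000 = 852 kN → 0.75 × 852 = 639 kN.
Bearing (1.2 l_c t F_u ≤ 2.4 d t F_u): upper limit = 2.4·27·6·400 / 1000 = 155.5 kN.
  Edge l_c = 70 − 30/2 = 55 → r_n = 155.5 kN; interior l_c = 100 − 30 = 70 → r_n = 155.5 kN.
  R_n,bearing = 1·155.5 + 3·155.5 = 622.1 kN → 0.75 × 622.1 = 467 kN.
Bearing governs: 467 kN.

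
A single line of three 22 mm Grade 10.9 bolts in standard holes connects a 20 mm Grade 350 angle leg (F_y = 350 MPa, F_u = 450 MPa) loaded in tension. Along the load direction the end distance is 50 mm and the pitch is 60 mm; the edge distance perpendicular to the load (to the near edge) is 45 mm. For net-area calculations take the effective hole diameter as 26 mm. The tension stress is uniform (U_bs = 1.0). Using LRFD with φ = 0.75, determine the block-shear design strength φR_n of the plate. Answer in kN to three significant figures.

Shear plane L_v = 50 + 2·60 = 170 mm; A_gv = 170 × 20 = 3400 mm².
A_nv = (170 − 2.5·26) × 20 = 2100 mm².
A_nt = (45 − 0.5·26) × 20 = 640 mm².
0.6 F_u A_nv = 567 kN; 0.6 F_y A_gv = 714 kN → shear rupture governs the shear term.
R_n = 567 + 1.0 × 450 × 640 / 1000 = 855 kN.
Design strength φR_n = 0.75 × 855 = 641 kN.

641 kN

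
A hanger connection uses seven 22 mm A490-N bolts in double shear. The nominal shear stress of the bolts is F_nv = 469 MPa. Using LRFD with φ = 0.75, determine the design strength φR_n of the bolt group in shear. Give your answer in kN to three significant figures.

1870 kN

A_b = π × 22² / 4 = 380.1 mm².
R_n = F_nv · A_b · n · n_s = 469 × 380.1 × 7 × 2 / 1000 = 2496 kN.
Design strength φR_n = 0.75 × 2496 = 1870 kN.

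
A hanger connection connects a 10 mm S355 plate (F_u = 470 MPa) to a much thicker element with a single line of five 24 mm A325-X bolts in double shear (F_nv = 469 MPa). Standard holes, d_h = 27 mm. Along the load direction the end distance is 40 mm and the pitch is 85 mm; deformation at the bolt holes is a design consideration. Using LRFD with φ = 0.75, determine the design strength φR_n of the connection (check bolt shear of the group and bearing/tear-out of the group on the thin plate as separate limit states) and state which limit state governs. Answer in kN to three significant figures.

Bolt shear: A_b = π·24²/4 = 452.4 mm²; R_n = 469 × 452.4 × 5 × 2 / 1000 = 2122 kN → 0.75 × 2122 = 1590 kN.
Bearing (1.2 l_c t F_u ≤ 2.4 d t F_u): upper limit = 2.4·24·10·470 / 1000 = 270.7 kN.
  Edge l_c = 40 − 27/2 = 26.5 → r_n = 149.5 kN; interior l_c = 85 − 27 = 58 → r_n = 270.7 kN.
  R_n,bearing = 1·149.5 + 4·270.7 = 1232 kN → 0.75 × 1232 = 924 kN.
Bearing governs: 924 kN.

924 kN (bearing governs)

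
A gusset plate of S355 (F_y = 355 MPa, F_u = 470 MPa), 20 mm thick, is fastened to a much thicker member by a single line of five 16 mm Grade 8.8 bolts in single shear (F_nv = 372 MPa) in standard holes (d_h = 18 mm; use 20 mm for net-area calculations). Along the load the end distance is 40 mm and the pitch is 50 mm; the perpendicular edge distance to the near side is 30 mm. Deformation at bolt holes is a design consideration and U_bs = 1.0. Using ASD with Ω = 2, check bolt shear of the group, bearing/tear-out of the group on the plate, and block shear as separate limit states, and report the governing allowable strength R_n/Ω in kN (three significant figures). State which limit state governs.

Bolt shear: A_b = π·16²/4 = 201.1 mm²; R_n = 372 × 201.1 × 5 × 1 / 1000 = 374 kN → 374 / 2 = 187 kN.
Bearing: edge l_c = 31, r_n = 349.7 kN; interior l_c = 32, r_n = 361 kN; R_n = 349.7 + 4·361 = 1794 kN → 897 kN.
Block shear: A_gv = 4800, A_nv = 3000, A_nt = 400 mm²; R_n = min(0.6F_uA_nv, 0.6F_yA_gv) + U_bs·F_u·A_nt = 1034 kN → 517 kN.
Bolt shear governs: 187 kN.

187 kN (bolt shear governs)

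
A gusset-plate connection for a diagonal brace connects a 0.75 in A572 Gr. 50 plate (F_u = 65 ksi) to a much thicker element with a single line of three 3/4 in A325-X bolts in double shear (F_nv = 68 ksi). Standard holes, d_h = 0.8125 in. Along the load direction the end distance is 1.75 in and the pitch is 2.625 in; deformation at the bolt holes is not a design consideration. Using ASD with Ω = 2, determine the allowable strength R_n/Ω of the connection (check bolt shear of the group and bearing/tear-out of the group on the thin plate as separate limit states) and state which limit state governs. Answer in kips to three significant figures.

Bolt shear: A_b = π·0.75²/4 = 0.4418 in²; R_n = 68 × 0.4418 × 3 × 2 = 180.2 kips → 180.2 / 2 = 90.1 kips.
Bearing (1.5 l_c t F_u ≤ 3.0 d t F_u): upper limit = 3.0·0.75·0.75·65 = 109.7 kips.
  Edge l_c = 1.75 − 0.8125/2 = 1.344 → r_n = 98.26 kips; interior l_c = 2.625 − 0.8125 = 1.812 → r_n = 109.7 kips.
  R_n,bearing = 1·98.26 + 2·109.7 = 317.6 kips → 317.6 / 2 = 159 kips.
Bolt shear governs: 90.1 kips.

90.1 kips (bolt shear governs)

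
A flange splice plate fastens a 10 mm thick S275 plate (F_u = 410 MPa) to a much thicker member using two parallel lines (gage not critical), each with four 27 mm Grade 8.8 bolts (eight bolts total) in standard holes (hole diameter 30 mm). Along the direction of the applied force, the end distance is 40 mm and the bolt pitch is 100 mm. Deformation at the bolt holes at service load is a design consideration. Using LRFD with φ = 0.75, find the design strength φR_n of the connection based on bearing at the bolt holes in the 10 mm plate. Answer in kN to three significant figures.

Per bolt r_n = 1.2 l_c t F_u ≤ 2.4 d t F_u; upper limit = 2.4 × 27 × 10 × 410 / 1000 = 265.7 kN.
Edge bolt: l_c = 40 − 30/2 = 25 mm → 1.2 × 25 × 10 × 410 / 1000 = 123 → r_n = 123 kN.
Interior bolts: l_c = 100 − 30 = 70 mm → 1.2 × 70 × 10 × 410 / 1000 = 344.4 → r_n = 265.7 kN.
R_n = 2 × 123 + 6 × 265.7 = 1840 kN.
Design strength φR_n = 0.75 × 1840 = 1380 kN.

1380 kN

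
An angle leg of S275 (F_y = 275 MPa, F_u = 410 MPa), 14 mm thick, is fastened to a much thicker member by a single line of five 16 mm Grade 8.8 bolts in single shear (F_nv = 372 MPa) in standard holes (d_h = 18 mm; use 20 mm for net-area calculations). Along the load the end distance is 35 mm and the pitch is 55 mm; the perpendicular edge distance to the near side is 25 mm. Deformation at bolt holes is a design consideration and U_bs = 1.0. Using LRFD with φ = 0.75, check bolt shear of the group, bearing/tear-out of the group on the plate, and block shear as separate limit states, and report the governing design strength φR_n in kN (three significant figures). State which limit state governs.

280 kN (bolt shear governs)

Bolt shear: A_b = π·16²/4 = 201.1 mm²; R_n = 372 × 201.1 × 5 × 1 / 1000 = 374 kN → 0.75 × 374 = 280 kN.
Bearing: edge l_c = 26, r_n = 179.1 kN; interior l_c = 37, r_n = 220.4 kN; R_n = 179.1 + 4·220.4 = 1061 kN → 796 kN.
Block shear: A_gv = 3570, A_nv = 2310, A_nt = 210 mm²; R_n = min(0.6F_uA_nv, 0.6F_yA_gv) + U_bs·F_u·A_nt = 654.4 kN → 491 kN.
Bolt shear governs: 280 kN.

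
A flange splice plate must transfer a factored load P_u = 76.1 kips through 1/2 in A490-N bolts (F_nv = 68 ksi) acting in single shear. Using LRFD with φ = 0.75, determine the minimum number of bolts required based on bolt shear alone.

A_b = π·0.5²/4 = 0.1963 in².
Per-bolt design strength φR_n = 0.75 × 68 × 0.1963 × 1 = 10.01 kips.
n ≥ 76.1 / 10.01 = 7.599 → use 8 bolts.

8 bolts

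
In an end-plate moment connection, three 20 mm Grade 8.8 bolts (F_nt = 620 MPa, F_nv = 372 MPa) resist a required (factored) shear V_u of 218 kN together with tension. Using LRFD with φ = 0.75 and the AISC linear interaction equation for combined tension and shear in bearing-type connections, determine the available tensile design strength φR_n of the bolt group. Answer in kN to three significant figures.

A_b = π·20²/4 = 314.2 mm²; f_rv = 218 × 1000 / (3 × 314.2) = 231.3 MPa.
F'_nt = 1.3 F_nt − (F_nt / φF_nv) f_rv = 1.3·620 − (620/(0.75·372))·231.3 = 292 MPa, capped at F_nt → F'_nt = 292 MPa.
R_n = F'_nt · A_b · n = 292 × 314.2 × 3 / 1000 = 275.2 kN.
Design strength φR_n = 0.75 × 275.2 = 206 kN.

206 kN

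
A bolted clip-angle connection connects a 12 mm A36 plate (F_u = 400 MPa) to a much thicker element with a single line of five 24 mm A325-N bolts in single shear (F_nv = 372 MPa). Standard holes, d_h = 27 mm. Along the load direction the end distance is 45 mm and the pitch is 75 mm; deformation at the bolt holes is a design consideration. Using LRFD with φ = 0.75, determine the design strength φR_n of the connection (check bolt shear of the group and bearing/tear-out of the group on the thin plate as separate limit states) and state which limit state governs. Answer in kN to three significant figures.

631 kN (bolt shear governs)

Bolt shear: A_b = π·24²/4 = 452.4 mm²; R_n = 372 × 452.4 × 5 × 1 / 1000 = 841.4 kN → 0.75 × 841.4 = 631 kN.
Bearing (1.2 l_c t F_u ≤ 2.4 d t F_u): upper limit = 2.4·24·12·400 / 1000 = 276.5 kN.
  Edge l_c = 45 − 27/2 = 31.5 → r_n = 181.4 kN; interior l_c = 75 − 27 = 48 → r_n = 276.5 kN.
  R_n,bearing = 1·181.4 + 4·276.5 = 1287 kN → 0.75 × 1287 = 966 kN.
Bolt shear governs: 631 kN.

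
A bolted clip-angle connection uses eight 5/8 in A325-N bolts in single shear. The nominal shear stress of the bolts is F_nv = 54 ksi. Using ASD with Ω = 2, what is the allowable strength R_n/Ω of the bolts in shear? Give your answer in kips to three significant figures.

66.3 kips

A_b = π × 0.625² / 4 = 0.3068 in².
R_n = F_nv · A_b · n · n_s = 54 × 0.3068 × 8 × 1 = 132.5 kips.
Allowable strength R_n/Ω = 132.5 / 2 = 66.3 kips.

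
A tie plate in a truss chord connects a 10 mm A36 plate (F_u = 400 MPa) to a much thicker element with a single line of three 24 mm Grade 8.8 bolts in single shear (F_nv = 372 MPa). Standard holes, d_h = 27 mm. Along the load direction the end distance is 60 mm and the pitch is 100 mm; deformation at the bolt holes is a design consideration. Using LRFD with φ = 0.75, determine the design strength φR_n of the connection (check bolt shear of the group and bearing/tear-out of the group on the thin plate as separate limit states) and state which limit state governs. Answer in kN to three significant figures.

379 kN (bolt shear governs)

Bolt shear: A_b = π·24²/4 = 452.4 mm²; R_n = 372 × 452.4 × 3 × 1 / 1000 = 504.9 kN → 0.75 × 504.9 = 379 kN.
Bearing (1.2 l_c t F_u ≤ 2.4 d t F_u): upper limit = 2.4·24·10·400 / 1000 = 230.4 kN.
  Edge l_c = 60 − 27/2 = 46.5 → r_n = 223.2 kN; interior l_c = 100 − 27 = 73 → r_n = 230.4 kN.
  R_n,bearing = 1·223.2 + 2·230.4 = 684 kN → 0.75 × 684 = 513 kN.
Bolt shear governs: 379 kN.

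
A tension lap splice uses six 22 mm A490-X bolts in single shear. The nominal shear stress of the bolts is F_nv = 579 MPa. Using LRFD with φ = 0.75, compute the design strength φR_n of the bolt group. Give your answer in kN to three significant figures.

990 kN

A_b = π × 22² / 4 = 380.1 mm².
R_n = F_nv · A_b · n · n_s = 579 × 380.1 × 6 × 1 / 1000 = 1321 kN.
Design strength φR_n = 0.75 × 1321 = 990 kN.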